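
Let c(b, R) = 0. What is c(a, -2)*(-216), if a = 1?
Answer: 0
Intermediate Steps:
c(a, -2)*(-216) = 0*(-216) = 0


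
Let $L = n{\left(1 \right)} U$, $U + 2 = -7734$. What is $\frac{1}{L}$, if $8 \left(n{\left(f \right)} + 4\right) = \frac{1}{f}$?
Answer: $\frac{1}{29977} \approx 3.3359 \cdot 10^{-5}$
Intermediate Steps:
$n{\left(f \right)} = -4 + \frac{1}{8 f}$
$U = -7736$ ($U = -2 - 7734 = -7736$)
$L = 29977$ ($L = \left(-4 + \frac{1}{8 \cdot 1}\right) \left(-7736\right) = \left(-4 + \frac{1}{8} \cdot 1\right) \left(-7736\right) = \left(-4 + \frac{1}{8}\right) \left(-7736\right) = \left(- \frac{31}{8}\right) \left(-7736\right) = 29977$)
$\frac{1}{L} = \frac{1}{29977}$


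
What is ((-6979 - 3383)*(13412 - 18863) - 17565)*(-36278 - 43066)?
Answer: -4480214262768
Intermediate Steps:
((-6979 - 3383)*(13412 - 18863) - 17565)*(-36278 - 43066) = (-10362*(-5451) - 17565)*(-79344) = (56483262 - 17565)*(-79344) = 56465697*(-79344) = -4480214262768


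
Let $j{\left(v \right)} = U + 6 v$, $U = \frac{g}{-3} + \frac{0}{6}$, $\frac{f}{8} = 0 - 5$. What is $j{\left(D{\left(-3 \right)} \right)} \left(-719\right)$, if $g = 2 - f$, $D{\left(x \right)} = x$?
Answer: $23008$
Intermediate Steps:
$f = -40$ ($f = 8 \left(0 - 5\right) = 8 \left(-5\right) = -40$)
$g = 42$ ($g = 2 - -40 = 2 + 40 = 42$)
$U = -14$ ($U = \frac{42}{-3} + \frac{0}{6} = 42 \left(- \frac{1}{3}\right) + 0 \cdot \frac{1}{6} = -14 + 0 = -14$)
$j{\left(v \right)} = -14 + 6 v$
$j{\left(D{\left(-3 \right)} \right)} \left(-719\right) = \left(-14 + 6 \left(-3\right)\right) \left(-719\right) = \left(-14 - 18\right) \left(-719\right) = \left(-32\right) \left(-719\right) = 23008$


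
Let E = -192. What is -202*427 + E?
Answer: -86446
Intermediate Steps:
-202*427 + E = -202*427 - 192 = -86254 - 192 = -86446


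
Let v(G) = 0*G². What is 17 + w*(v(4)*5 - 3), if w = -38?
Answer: 131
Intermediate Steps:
v(G) = 0
17 + w*(v(4)*5 - 3) = 17 - 38*(0*5 - 3) = 17 - 38*(0 - 3) = 17 - 38*(-3) = 17 + 114 = 131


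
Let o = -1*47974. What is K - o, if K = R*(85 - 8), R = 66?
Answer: 53056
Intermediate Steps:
K = 5082 (K = 66*(85 - 8) = 66*77 = 5082)
o = -47974
K - o = 5082 - 1*(-47974) = 5082 + 47974 = 53056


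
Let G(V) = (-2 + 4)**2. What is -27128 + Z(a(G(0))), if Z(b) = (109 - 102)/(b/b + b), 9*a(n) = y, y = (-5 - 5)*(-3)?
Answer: -352643/13 ≈ -27126.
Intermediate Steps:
G(V) = 4 (G(V) = 2**2 = 4)
y = 30 (y = -10*(-3) = 30)
a(n) = 10/3 (a(n) = (1/9)*30 = 10/3)
Z(b) = 7/(1 + b)
-27128 + Z(a(G(0))) = -27128 + 7/(1 + 10/3) = -27128 + 7/(13/3) = -27128 + 7*(3/13) = -27128 + 21/13 = -352643/13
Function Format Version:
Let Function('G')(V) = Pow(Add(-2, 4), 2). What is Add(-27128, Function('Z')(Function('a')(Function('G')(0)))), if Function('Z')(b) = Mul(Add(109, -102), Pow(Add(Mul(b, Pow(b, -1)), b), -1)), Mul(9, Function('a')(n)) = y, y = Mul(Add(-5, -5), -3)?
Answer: Rational(-352643, 13) ≈ -27126.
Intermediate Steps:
Function('G')(V) = 4 (Function('G')(V) = Pow(2, 2) = 4)
y = 30 (y = Mul(-10, -3) = 30)
Function('a')(n) = Rational(10, 3) (Function('a')(n) = Mul(Rational(1, 9), 30) = Rational(10, 3))
Function('Z')(b) = Mul(7, Pow(Add(1, b), -1))
Add(-27128, Function('Z')(Function('a')(Function('G')(0)))) = Add(-27128, Mul(7, Pow(Add(1, Rational(10, 3)), -1))) = Add(-27128, Mul(7, Pow(Rational(13, 3), -1))) = Add(-27128, Mul(7, Rational(3, 13))) = Add(-27128, Rational(21, 13)) = Rational(-352643, 13)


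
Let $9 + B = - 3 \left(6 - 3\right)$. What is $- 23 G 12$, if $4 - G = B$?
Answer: $-6072$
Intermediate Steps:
$B = -18$ ($B = -9 - 3 \left(6 - 3\right) = -9 - 9 = -18$)
$G = 22$ ($G = 4 - -18 = 4 + 18 = 22$)
$- 23 G 12 = \left(-23\right) 22 \cdot 12 = \left(-506\right) 12 = -6072$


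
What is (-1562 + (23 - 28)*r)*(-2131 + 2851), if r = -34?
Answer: -1002240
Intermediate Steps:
(-1562 + (23 - 28)*r)*(-2131 + 2851) = (-1562 + (23 - 28)*(-34))*(-2131 + 2851) = (-1562 - 5*(-34))*720 = (-1562 + 170)*720 = -1392*720 = -1002240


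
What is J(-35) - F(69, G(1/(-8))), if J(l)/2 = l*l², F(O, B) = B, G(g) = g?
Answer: -685999/8 ≈ -85750.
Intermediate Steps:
J(l) = 2*l³ (J(l) = 2*(l*l²) = 2*l³)
J(-35) - F(69, G(1/(-8))) = 2*(-35)³ - 1/(-8) = 2*(-42875) - 1*(-⅛) = -85750 + ⅛ = -685999/8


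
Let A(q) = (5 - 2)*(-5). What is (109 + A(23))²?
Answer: 8836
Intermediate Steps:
A(q) = -15 (A(q) = 3*(-5) = -15)
(109 + A(23))² = (109 - 15)² = 94² = 8836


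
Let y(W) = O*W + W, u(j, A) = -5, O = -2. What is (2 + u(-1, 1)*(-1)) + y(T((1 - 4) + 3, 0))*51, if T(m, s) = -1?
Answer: 58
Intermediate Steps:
y(W) = -W (y(W) = -2*W + W = -W)
(2 + u(-1, 1)*(-1)) + y(T((1 - 4) + 3, 0))*51 = (2 - 5*(-1)) - 1*(-1)*51 = (2 + 5) + 1*51 = 7 + 51 = 58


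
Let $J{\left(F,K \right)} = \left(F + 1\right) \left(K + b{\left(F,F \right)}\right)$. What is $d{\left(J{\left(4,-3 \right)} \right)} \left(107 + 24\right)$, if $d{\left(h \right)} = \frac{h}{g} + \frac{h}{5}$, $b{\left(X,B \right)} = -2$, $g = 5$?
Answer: $-1310$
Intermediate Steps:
$J{\left(F,K \right)} = \left(1 + F\right) \left(-2 + K\right)$ ($J{\left(F,K \right)} = \left(F + 1\right) \left(K - 2\right) = \left(1 + F\right) \left(-2 + K\right)$)
$d{\left(h \right)} = \frac{2 h}{5}$ ($d{\left(h \right)} = \frac{h}{5} + \frac{h}{5} = \frac{2 h}{5}$)
$d{\left(J{\left(4,-3 \right)} \right)} \left(107 + 24\right) = \frac{2 \left(-2 - 3 - 8 + 4 \left(-3\right)\right)}{5} \left(107 + 24\right) = \frac{2 \left(-2 - 3 - 8 - 12\right)}{5} \cdot 131 = \frac{2}{5} \left(-25\right) 131 = \left(-10\right) 131 = -1310$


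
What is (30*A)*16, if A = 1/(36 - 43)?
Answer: -480/7 ≈ -68.571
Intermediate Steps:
A = -⅐ (A = 1/(-7) = -⅐ ≈ -0.14286)
(30*A)*16 = (30*(-⅐))*16 = -30/7*16 = -480/7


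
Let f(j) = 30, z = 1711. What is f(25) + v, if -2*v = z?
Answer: -1651/2 ≈ -825.50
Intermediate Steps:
v = -1711/2 (v = -½*1711 = -1711/2 ≈ -855.50)
f(25) + v = 30 - 1711/2 = -1651/2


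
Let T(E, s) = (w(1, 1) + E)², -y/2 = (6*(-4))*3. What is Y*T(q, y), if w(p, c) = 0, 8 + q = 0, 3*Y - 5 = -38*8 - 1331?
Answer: -104320/3 ≈ -34773.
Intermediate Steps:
Y = -1630/3 (Y = 5/3 + (-38*8 - 1331)/3 = 5/3 + (-304 - 1331)/3 = 5/3 + (⅓)*(-1635) = 5/3 - 545 = -1630/3 ≈ -543.33)
q = -8 (q = -8 + 0 = -8)
y = 144 (y = -2*6*(-4)*3 = -(-48)*3 = -2*(-72) = 144)
T(E, s) = E² (T(E, s) = (0 + E)² = E²)
Y*T(q, y) = -1630/3*(-8)² = -1630/3*64 = -104320/3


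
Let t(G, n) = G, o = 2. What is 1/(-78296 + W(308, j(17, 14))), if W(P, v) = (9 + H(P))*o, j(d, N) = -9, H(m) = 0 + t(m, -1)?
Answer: -1/77662 ≈ -1.2876e-5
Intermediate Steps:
H(m) = m (H(m) = 0 + m = m)
W(P, v) = 18 + 2*P (W(P, v) = (9 + P)*2 = 18 + 2*P)
1/(-78296 + W(308, j(17, 14))) = 1/(-78296 + (18 + 2*308)) = 1/(-78296 + (18 + 616)) = 1/(-78296 + 634) = 1/(-77662) = -1/77662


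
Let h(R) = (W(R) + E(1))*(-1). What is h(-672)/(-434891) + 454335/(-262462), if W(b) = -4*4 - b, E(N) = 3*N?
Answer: -197413240027/114142361642 ≈ -1.7295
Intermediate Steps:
W(b) = -16 - b
h(R) = 13 + R (h(R) = ((-16 - R) + 3*1)*(-1) = ((-16 - R) + 3)*(-1) = (-13 - R)*(-1) = 13 + R)
h(-672)/(-434891) + 454335/(-262462) = (13 - 672)/(-434891) + 454335/(-262462) = -659*(-1/434891) + 454335*(-1/262462) = 659/434891 - 454335/262462 = -197413240027/114142361642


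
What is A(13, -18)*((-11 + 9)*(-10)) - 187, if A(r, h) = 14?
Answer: 93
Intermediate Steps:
A(13, -18)*((-11 + 9)*(-10)) - 187 = 14*((-11 + 9)*(-10)) - 187 = 14*(-2*(-10)) - 187 = 14*20 - 187 = 280 - 187 = 93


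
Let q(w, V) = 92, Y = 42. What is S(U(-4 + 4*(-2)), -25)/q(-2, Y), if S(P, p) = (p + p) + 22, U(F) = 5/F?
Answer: -7/23 ≈ -0.30435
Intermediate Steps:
S(P, p) = 22 + 2*p (S(P, p) = 2*p + 22 = 22 + 2*p)
S(U(-4 + 4*(-2)), -25)/q(-2, Y) = (22 + 2*(-25))/92 = (22 - 50)*(1/92) = -28*1/92 = -7/23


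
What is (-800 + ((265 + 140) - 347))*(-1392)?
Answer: 1032864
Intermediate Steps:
(-800 + ((265 + 140) - 347))*(-1392) = (-800 + (405 - 347))*(-1392) = (-800 + 58)*(-1392) = -742*(-1392) = 1032864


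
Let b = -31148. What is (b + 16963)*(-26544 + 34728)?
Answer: -116090040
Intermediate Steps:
(b + 16963)*(-26544 + 34728) = (-31148 + 16963)*(-26544 + 34728) = -14185*8184 = -116090040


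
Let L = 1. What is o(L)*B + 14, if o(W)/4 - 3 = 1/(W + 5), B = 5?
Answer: 232/3 ≈ 77.333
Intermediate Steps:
o(W) = 12 + 4/(5 + W) (o(W) = 12 + 4/(W + 5) = 12 + 4/(5 + W))
o(L)*B + 14 = (4*(16 + 3*1)/(5 + 1))*5 + 14 = (4*(16 + 3)/6)*5 + 14 = (4*(⅙)*19)*5 + 14 = (38/3)*5 + 14 = 190/3 + 14 = 232/3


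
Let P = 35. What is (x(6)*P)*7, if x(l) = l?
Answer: 1470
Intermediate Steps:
(x(6)*P)*7 = (6*35)*7 = 210*7 = 1470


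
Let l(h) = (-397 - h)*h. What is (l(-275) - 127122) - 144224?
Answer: -237796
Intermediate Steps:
l(h) = h*(-397 - h)
(l(-275) - 127122) - 144224 = (-1*(-275)*(397 - 275) - 127122) - 144224 = (-1*(-275)*122 - 127122) - 144224 = (33550 - 127122) - 144224 = -93572 - 144224 = -237796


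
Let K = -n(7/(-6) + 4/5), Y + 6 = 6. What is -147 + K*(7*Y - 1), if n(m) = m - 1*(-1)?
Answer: -4391/30 ≈ -146.37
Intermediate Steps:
Y = 0 (Y = -6 + 6 = 0)
n(m) = 1 + m (n(m) = m + 1 = 1 + m)
K = -19/30 (K = -(1 + (7/(-6) + 4/5)) = -(1 + (7*(-⅙) + 4*(⅕))) = -(1 + (-7/6 + ⅘)) = -(1 - 11/30) = -1*19/30 = -19/30 ≈ -0.63333)
-147 + K*(7*Y - 1) = -147 - 19*(7*0 - 1)/30 = -147 - 19*(0 - 1)/30 = -147 - 19/30*(-1) = -147 + 19/30 = -4391/30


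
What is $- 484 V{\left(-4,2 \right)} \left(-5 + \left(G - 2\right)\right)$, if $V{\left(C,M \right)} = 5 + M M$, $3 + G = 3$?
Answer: $30492$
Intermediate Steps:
$G = 0$ ($G = -3 + 3 = 0$)
$V{\left(C,M \right)} = 5 + M^{2}$
$- 484 V{\left(-4,2 \right)} \left(-5 + \left(G - 2\right)\right) = - 484 \left(5 + 2^{2}\right) \left(-5 + \left(0 - 2\right)\right) = - 484 \left(5 + 4\right) \left(-5 - 2\right) = - 484 \cdot 9 \left(-7\right) = \left(-484\right) \left(-63\right) = 30492$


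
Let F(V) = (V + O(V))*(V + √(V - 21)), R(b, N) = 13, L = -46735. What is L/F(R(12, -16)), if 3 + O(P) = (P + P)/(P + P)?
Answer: -607555/1947 + 93470*I*√2/1947 ≈ -312.05 + 67.892*I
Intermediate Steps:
O(P) = -2 (O(P) = -3 + (P + P)/(P + P) = -3 + (2*P)/((2*P)) = -3 + (2*P)*(1/(2*P)) = -3 + 1 = -2)
F(V) = (-2 + V)*(V + √(-21 + V)) (F(V) = (V - 2)*(V + √(V - 21)) = (-2 + V)*(V + √(-21 + V)))
L/F(R(12, -16)) = -46735/(13² - 2*13 - 2*√(-21 + 13) + 13*√(-21 + 13)) = -46735/(169 - 26 - 4*I*√2 + 13*√(-8)) = -46735/(169 - 26 - 4*I*√2 + 13*(2*I*√2)) = -46735/(169 - 26 - 4*I*√2 + 26*I*√2) = -46735/(143 + 22*I*√2)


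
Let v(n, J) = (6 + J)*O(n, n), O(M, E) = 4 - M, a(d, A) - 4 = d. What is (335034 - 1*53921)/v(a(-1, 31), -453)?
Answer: -281113/447 ≈ -628.89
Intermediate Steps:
a(d, A) = 4 + d
v(n, J) = (4 - n)*(6 + J) (v(n, J) = (6 + J)*(4 - n) = (4 - n)*(6 + J))
(335034 - 1*53921)/v(a(-1, 31), -453) = (335034 - 1*53921)/((-(-4 + (4 - 1))*(6 - 453))) = (335034 - 53921)/((-1*(-4 + 3)*(-447))) = 281113/((-1*(-1)*(-447))) = 281113/(-447) = 281113*(-1/447) = -281113/447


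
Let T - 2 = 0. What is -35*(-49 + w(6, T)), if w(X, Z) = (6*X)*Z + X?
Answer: -1015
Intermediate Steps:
T = 2 (T = 2 + 0 = 2)
w(X, Z) = X + 6*X*Z (w(X, Z) = 6*X*Z + X = X + 6*X*Z)
-35*(-49 + w(6, T)) = -35*(-49 + 6*(1 + 6*2)) = -35*(-49 + 6*(1 + 12)) = -35*(-49 + 6*13) = -35*(-49 + 78) = -35*29 = -1015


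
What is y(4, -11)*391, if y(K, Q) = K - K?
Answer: 0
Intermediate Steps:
y(K, Q) = 0
y(4, -11)*391 = 0*391 = 0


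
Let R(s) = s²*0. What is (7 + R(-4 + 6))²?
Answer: 49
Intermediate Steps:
R(s) = 0
(7 + R(-4 + 6))² = (7 + 0)² = 7² = 49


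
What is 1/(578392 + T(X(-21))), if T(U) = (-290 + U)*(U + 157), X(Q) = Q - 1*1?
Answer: 1/536272 ≈ 1.8647e-6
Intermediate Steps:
X(Q) = -1 + Q (X(Q) = Q - 1 = -1 + Q)
T(U) = (-290 + U)*(157 + U)
1/(578392 + T(X(-21))) = 1/(578392 + (-45530 + (-1 - 21)**2 - 133*(-1 - 21))) = 1/(578392 + (-45530 + (-22)**2 - 133*(-22))) = 1/(578392 + (-45530 + 484 + 2926)) = 1/(578392 - 42120) = 1/536272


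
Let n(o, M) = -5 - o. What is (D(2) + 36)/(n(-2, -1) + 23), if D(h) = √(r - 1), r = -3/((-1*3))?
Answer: 9/5 ≈ 1.8000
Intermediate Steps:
r = 1 (r = -3/(-3) = -3*(-⅓) = 1)
D(h) = 0 (D(h) = √(1 - 1) = √0 = 0)
(D(2) + 36)/(n(-2, -1) + 23) = (0 + 36)/((-5 - 1*(-2)) + 23) = 36/((-5 + 2) + 23) = 36/(-3 + 23) = 36/20 = 36*(1/20) = 9/5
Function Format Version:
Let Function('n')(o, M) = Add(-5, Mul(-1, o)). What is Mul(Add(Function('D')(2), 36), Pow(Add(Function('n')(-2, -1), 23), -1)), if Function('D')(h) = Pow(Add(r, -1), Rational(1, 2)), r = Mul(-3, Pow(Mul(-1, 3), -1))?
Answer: Rational(9, 5) ≈ 1.8000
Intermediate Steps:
r = 1 (r = Mul(-3, Pow(-3, -1)) = Mul(-3, Rational(-1, 3)) = 1)
Function('D')(h) = 0 (Function('D')(h) = Pow(Add(1, -1), Rational(1, 2)) = Pow(0, Rational(1, 2)) = 0)
Mul(Add(Function('D')(2), 36), Pow(Add(Function('n')(-2, -1), 23), -1)) = Mul(Add(0, 36), Pow(Add(Add(-5, Mul(-1, -2)), 23), -1)) = Mul(36, Pow(Add(Add(-5, 2), 23), -1)) = Mul(36, Pow(Add(-3, 23), -1)) = Mul(36, Pow(20, -1)) = Mul(36, Rational(1, 20)) = Rational(9, 5)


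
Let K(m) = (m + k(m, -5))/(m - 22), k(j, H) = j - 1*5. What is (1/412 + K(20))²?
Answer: 51969681/169744 ≈ 306.17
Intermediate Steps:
k(j, H) = -5 + j (k(j, H) = j - 5 = -5 + j)
K(m) = (-5 + 2*m)/(-22 + m) (K(m) = (m + (-5 + m))/(m - 22) = (-5 + 2*m)/(-22 + m))
(1/412 + K(20))² = (1/412 + (-5 + 2*20)/(-22 + 20))² = (1/412 + (-5 + 40)/(-2))² = (1/412 - ½*35)² = (1/412 - 35/2)² = (-7209/412)² = 51969681/169744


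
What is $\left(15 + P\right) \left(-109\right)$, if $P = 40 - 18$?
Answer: $-4033$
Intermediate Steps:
$P = 22$ ($P = 40 - 18 = 22$)
$\left(15 + P\right) \left(-109\right) = \left(15 + 22\right) \left(-109\right) = 37 \left(-109\right) = -4033$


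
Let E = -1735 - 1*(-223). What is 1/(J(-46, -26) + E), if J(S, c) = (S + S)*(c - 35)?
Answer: 1/4100 ≈ 0.00024390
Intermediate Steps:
J(S, c) = 2*S*(-35 + c) (J(S, c) = (2*S)*(-35 + c) = 2*S*(-35 + c))
E = -1512 (E = -1735 + 223 = -1512)
1/(J(-46, -26) + E) = 1/(2*(-46)*(-35 - 26) - 1512) = 1/(2*(-46)*(-61) - 1512) = 1/(5612 - 1512) = 1/4100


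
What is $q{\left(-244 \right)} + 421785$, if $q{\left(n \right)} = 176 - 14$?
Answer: $421947$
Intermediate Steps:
$q{\left(n \right)} = 162$ ($q{\left(n \right)} = 176 - 14 = 162$)
$q{\left(-244 \right)} + 421785 = 162 + 421785 = 421947$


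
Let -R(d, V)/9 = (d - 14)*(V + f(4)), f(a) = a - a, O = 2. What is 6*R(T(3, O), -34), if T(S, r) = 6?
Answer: -14688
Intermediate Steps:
f(a) = 0
R(d, V) = -9*V*(-14 + d) (R(d, V) = -9*(d - 14)*(V + 0) = -9*(-14 + d)*V = -9*V*(-14 + d))
6*R(T(3, O), -34) = 6*(9*(-34)*(14 - 1*6)) = 6*(9*(-34)*(14 - 6)) = 6*(9*(-34)*8) = 6*(-2448) = -14688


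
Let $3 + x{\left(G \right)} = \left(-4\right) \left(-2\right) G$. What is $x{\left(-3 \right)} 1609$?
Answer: $-43443$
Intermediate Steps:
$x{\left(G \right)} = -3 + 8 G$ ($x{\left(G \right)} = -3 + \left(-4\right) \left(-2\right) G = -3 + 8 G$)
$x{\left(-3 \right)} 1609 = \left(-3 + 8 \left(-3\right)\right) 1609 = \left(-3 - 24\right) 1609 = \left(-27\right) 1609 = -43443$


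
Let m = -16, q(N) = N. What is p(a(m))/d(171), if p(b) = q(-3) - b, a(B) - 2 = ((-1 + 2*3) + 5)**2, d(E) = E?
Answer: -35/57 ≈ -0.61403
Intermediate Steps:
a(B) = 102 (a(B) = 2 + ((-1 + 2*3) + 5)**2 = 2 + ((-1 + 6) + 5)**2 = 2 + (5 + 5)**2 = 2 + 10**2 = 2 + 100 = 102)
p(b) = -3 - b
p(a(m))/d(171) = (-3 - 1*102)/171 = (-3 - 102)*(1/171) = -105*1/171 = -35/57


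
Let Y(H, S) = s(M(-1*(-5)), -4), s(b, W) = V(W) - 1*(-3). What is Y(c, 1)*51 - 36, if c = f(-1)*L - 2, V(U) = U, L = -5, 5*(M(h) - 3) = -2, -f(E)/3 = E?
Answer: -87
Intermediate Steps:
f(E) = -3*E
M(h) = 13/5 (M(h) = 3 + (⅕)*(-2) = 3 - ⅖ = 13/5)
c = -17 (c = -3*(-1)*(-5) - 2 = 3*(-5) - 2 = -15 - 2 = -17)
s(b, W) = 3 + W (s(b, W) = W - 1*(-3) = W + 3 = 3 + W)
Y(H, S) = -1 (Y(H, S) = 3 - 4 = -1)
Y(c, 1)*51 - 36 = -1*51 - 36 = -51 - 36 = -87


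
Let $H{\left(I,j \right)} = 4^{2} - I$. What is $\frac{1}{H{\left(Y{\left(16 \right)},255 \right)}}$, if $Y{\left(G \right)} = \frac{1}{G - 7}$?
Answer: $\frac{9}{143} \approx 0.062937$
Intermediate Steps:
$Y{\left(G \right)} = \frac{1}{-7 + G}$
$H{\left(I,j \right)} = 16 - I$
$\frac{1}{H{\left(Y{\left(16 \right)},255 \right)}} = \frac{1}{16 - \frac{1}{-7 + 16}} = \frac{1}{16 - \frac{1}{9}} = \frac{1}{\frac{143}{9}} = \frac{9}{143}$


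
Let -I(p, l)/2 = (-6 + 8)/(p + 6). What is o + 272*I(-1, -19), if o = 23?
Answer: -973/5 ≈ -194.60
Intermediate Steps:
I(p, l) = -4/(6 + p) (I(p, l) = -2*(-6 + 8)/(p + 6) = -4/(6 + p))
o + 272*I(-1, -19) = 23 + 272*(-4/(6 - 1)) = 23 + 272*(-4/5) = 23 + 272*(-4*⅕) = 23 + 272*(-⅘) = 23 - 1088/5 = -973/5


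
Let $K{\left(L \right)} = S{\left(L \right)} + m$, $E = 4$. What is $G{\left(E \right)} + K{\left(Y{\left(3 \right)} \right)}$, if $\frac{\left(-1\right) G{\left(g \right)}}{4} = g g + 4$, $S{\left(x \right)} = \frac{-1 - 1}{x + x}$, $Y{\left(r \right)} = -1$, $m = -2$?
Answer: $-81$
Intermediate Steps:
$S{\left(x \right)} = - \frac{1}{x}$ ($S{\left(x \right)} = - \frac{2}{2 x} = - 2 \frac{1}{2 x} = - \frac{1}{x}$)
$K{\left(L \right)} = -2 - \frac{1}{L}$ ($K{\left(L \right)} = - \frac{1}{L} - 2 = -2 - \frac{1}{L}$)
$G{\left(g \right)} = -16 - 4 g^{2}$ ($G{\left(g \right)} = - 4 \left(g g + 4\right) = - 4 \left(g^{2} + 4\right) = - 4 \left(4 + g^{2}\right) = -16 - 4 g^{2}$)
$G{\left(E \right)} + K{\left(Y{\left(3 \right)} \right)} = \left(-16 - 4 \cdot 4^{2}\right) - 1 = \left(-16 - 64\right) - 1 = \left(-16 - 64\right) + \left(-2 + 1\right) = -80 - 1 = -81$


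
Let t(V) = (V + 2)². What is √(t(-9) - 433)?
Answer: 8*I*√6 ≈ 19.596*I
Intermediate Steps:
t(V) = (2 + V)²
√(t(-9) - 433) = √((2 - 9)² - 433) = √((-7)² - 433) = √(49 - 433) = √(-384) = 8*I*√6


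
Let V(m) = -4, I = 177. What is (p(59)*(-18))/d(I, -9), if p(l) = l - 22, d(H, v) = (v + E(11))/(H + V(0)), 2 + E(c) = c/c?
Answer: 57609/5 ≈ 11522.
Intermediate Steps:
E(c) = -1 (E(c) = -2 + c/c = -2 + 1 = -1)
d(H, v) = (-1 + v)/(-4 + H) (d(H, v) = (v - 1)/(H - 4) = (-1 + v)/(-4 + H))
p(l) = -22 + l
(p(59)*(-18))/d(I, -9) = ((-22 + 59)*(-18))/(((-1 - 9)/(-4 + 177))) = (37*(-18))/((-10/173)) = -666/((1/173)*(-10)) = -666/(-10/173) = -666*(-173/10) = 57609/5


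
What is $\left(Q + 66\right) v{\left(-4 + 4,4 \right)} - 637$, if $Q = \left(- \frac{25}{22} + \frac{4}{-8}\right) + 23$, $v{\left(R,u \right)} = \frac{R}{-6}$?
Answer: $-637$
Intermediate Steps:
$v{\left(R,u \right)} = - \frac{R}{6}$ ($v{\left(R,u \right)} = R \left(- \frac{1}{6}\right) = - \frac{R}{6}$)
$Q = \frac{235}{11}$ ($Q = \left(\left(-25\right) \frac{1}{22} + 4 \left(- \frac{1}{8}\right)\right) + 23 = \left(- \frac{25}{22} - \frac{1}{2}\right) + 23 = - \frac{18}{11} + 23 = \frac{235}{11} \approx 21.364$)
$\left(Q + 66\right) v{\left(-4 + 4,4 \right)} - 637 = \left(\frac{235}{11} + 66\right) \left(- \frac{-4 + 4}{6}\right) - 637 = \frac{961 \left(\left(- \frac{1}{6}\right) 0\right)}{11} - 637 = \frac{961}{11} \cdot 0 - 637 = 0 - 637 = -637$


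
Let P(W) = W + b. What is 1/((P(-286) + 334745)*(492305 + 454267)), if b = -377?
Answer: 1/316232666904 ≈ 3.1622e-12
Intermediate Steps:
P(W) = -377 + W (P(W) = W - 377 = -377 + W)
1/((P(-286) + 334745)*(492305 + 454267)) = 1/(((-377 - 286) + 334745)*(492305 + 454267)) = 1/((-663 + 334745)*946572) = 1/(334082*946572) = 1/316232666904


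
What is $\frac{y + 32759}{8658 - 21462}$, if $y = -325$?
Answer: $- \frac{16217}{6402} \approx -2.5331$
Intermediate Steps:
$\frac{y + 32759}{8658 - 21462} = \frac{-325 + 32759}{8658 - 21462} = \frac{32434}{-12804} = 32434 \left(- \frac{1}{12804}\right) = - \frac{16217}{6402}$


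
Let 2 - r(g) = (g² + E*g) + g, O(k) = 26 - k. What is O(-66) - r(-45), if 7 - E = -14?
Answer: 1125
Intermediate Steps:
E = 21 (E = 7 - 1*(-14) = 7 + 14 = 21)
r(g) = 2 - g² - 22*g (r(g) = 2 - ((g² + 21*g) + g) = 2 - (g² + 22*g) = 2 + (-g² - 22*g) = 2 - g² - 22*g)
O(-66) - r(-45) = (26 - 1*(-66)) - (2 - 1*(-45)² - 22*(-45)) = (26 + 66) - (2 - 1*2025 + 990) = 92 - (2 - 2025 + 990) = 92 - 1*(-1033) = 92 + 1033 = 1125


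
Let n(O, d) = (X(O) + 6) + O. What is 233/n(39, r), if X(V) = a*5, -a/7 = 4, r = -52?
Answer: -233/95 ≈ -2.4526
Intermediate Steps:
a = -28 (a = -7*4 = -28)
X(V) = -140 (X(V) = -28*5 = -140)
n(O, d) = -134 + O (n(O, d) = (-140 + 6) + O = -134 + O)
233/n(39, r) = 233/(-134 + 39) = 233/(-95) = 233*(-1/95) = -233/95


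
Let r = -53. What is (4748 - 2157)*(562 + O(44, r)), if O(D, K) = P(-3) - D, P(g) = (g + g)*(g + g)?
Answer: 1435414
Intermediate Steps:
P(g) = 4*g² (P(g) = (2*g)*(2*g) = 4*g²)
O(D, K) = 36 - D (O(D, K) = 4*(-3)² - D = 4*9 - D = 36 - D)
(4748 - 2157)*(562 + O(44, r)) = (4748 - 2157)*(562 + (36 - 1*44)) = 2591*(562 + (36 - 44)) = 2591*(562 - 8) = 2591*554 = 1435414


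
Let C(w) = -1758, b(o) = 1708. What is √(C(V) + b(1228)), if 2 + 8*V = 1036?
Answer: 5*I*√2 ≈ 7.0711*I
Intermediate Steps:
V = 517/4 (V = -¼ + (⅛)*1036 = -¼ + 259/2 = 517/4 ≈ 129.25)
√(C(V) + b(1228)) = √(-1758 + 1708) = √(-50) = 5*I*√2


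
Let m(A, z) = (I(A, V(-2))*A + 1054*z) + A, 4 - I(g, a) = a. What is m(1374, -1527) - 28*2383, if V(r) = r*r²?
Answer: -1658320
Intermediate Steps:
V(r) = r³
I(g, a) = 4 - a
m(A, z) = 13*A + 1054*z (m(A, z) = ((4 - 1*(-2)³)*A + 1054*z) + A = ((4 - 1*(-8))*A + 1054*z) + A = ((4 + 8)*A + 1054*z) + A = (12*A + 1054*z) + A = 13*A + 1054*z)
m(1374, -1527) - 28*2383 = (13*1374 + 1054*(-1527)) - 28*2383 = (17862 - 1609458) - 66724 = -1591596 - 66724 = -1658320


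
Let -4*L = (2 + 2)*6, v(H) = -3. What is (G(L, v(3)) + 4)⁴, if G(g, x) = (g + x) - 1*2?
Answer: 2401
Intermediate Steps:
L = -6 (L = -(2 + 2)*6/4 = -6 ≈ -6.0000)
G(g, x) = -2 + g + x (G(g, x) = (g + x) - 2 = -2 + g + x)
(G(L, v(3)) + 4)⁴ = ((-2 - 6 - 3) + 4)⁴ = (-11 + 4)⁴ = (-7)⁴ = 2401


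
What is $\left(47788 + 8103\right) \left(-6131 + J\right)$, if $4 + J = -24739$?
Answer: $-1725578734$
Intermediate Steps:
$J = -24743$ ($J = -4 - 24739 = -24743$)
$\left(47788 + 8103\right) \left(-6131 + J\right) = \left(47788 + 8103\right) \left(-6131 - 24743\right) = 55891 \left(-30874\right) = -1725578734$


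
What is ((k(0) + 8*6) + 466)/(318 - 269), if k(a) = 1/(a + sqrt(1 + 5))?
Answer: 514/49 + sqrt(6)/294 ≈ 10.498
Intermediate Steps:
k(a) = 1/(a + sqrt(6))
((k(0) + 8*6) + 466)/(318 - 269) = ((1/(0 + sqrt(6)) + 8*6) + 466)/(318 - 269) = ((1/(sqrt(6)) + 48) + 466)/49 = ((sqrt(6)/6 + 48) + 466)*(1/49) = ((48 + sqrt(6)/6) + 466)*(1/49) = (514 + sqrt(6)/6)*(1/49) = 514/49 + sqrt(6)/294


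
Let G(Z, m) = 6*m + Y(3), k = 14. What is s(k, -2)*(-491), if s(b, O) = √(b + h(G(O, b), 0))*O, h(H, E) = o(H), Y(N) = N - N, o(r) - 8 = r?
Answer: 982*√106 ≈ 10110.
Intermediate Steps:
o(r) = 8 + r
Y(N) = 0
G(Z, m) = 6*m (G(Z, m) = 6*m + 0 = 6*m)
h(H, E) = 8 + H
s(b, O) = O*√(8 + 7*b) (s(b, O) = √(b + (8 + 6*b))*O = √(8 + 7*b)*O = O*√(8 + 7*b))
s(k, -2)*(-491) = -2*√(8 + 7*14)*(-491) = -2*√(8 + 98)*(-491) = -2*√106*(-491) = 982*√106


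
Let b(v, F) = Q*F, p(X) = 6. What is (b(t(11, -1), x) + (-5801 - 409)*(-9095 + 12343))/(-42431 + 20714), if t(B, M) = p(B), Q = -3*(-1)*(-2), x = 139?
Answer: 6723638/7239 ≈ 928.81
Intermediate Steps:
Q = -6 (Q = 3*(-2) = -6)
t(B, M) = 6
b(v, F) = -6*F
(b(t(11, -1), x) + (-5801 - 409)*(-9095 + 12343))/(-42431 + 20714) = (-6*139 + (-5801 - 409)*(-9095 + 12343))/(-42431 + 20714) = (-834 - 6210*3248)/(-21717) = (-834 - 20170080)*(-1/21717) = -20170914*(-1/21717) = 6723638/7239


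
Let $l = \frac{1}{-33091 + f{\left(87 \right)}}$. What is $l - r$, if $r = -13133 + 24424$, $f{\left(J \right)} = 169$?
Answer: $- \frac{371722303}{32922} \approx -11291.0$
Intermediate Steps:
$r = 11291$
$l = - \frac{1}{32922}$ ($l = \frac{1}{-33091 + 169} = \frac{1}{-32922} = - \frac{1}{32922} \approx -3.0375 \cdot 10^{-5}$)
$l - r = - \frac{1}{32922} - 11291 = - \frac{371722303}{32922}$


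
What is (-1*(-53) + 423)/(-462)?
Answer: -34/33 ≈ -1.0303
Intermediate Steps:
(-1*(-53) + 423)/(-462) = (53 + 423)*(-1/462) = 476*(-1/462) = -34/33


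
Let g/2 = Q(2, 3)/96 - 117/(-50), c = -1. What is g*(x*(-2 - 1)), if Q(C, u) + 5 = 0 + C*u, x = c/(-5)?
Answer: -5641/2000 ≈ -2.8205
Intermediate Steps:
x = 1/5 (x = -1/(-5) = -1*(-1/5) = 1/5 ≈ 0.20000)
Q(C, u) = -5 + C*u (Q(C, u) = -5 + (0 + C*u) = -5 + C*u)
g = 5641/1200 (g = 2*((-5 + 2*3)/96 - 117/(-50)) = 2*((-5 + 6)*(1/96) - 117*(-1/50)) = 2*(1*(1/96) + 117/50) = 2*(1/96 + 117/50) = 2*(5641/2400) = 5641/1200 ≈ 4.7008)
g*(x*(-2 - 1)) = 5641*((-2 - 1)/5)/1200 = 5641*((1/5)*(-3))/1200 = (5641/1200)*(-3/5) = -5641/2000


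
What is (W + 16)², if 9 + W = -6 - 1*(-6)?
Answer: 49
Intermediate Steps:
W = -9 (W = -9 + (-6 - 1*(-6)) = -9 + (-6 + 6) = -9 + 0 = -9)
(W + 16)² = (-9 + 16)² = 7² = 49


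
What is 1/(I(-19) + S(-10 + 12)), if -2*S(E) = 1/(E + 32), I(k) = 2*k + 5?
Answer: -68/2245 ≈ -0.030290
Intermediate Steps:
I(k) = 5 + 2*k
S(E) = -1/(2*(32 + E)) (S(E) = -1/(2*(E + 32)) = -1/(2*(32 + E)))
1/(I(-19) + S(-10 + 12)) = 1/((5 + 2*(-19)) - 1/(64 + 2*(-10 + 12))) = 1/((5 - 38) - 1/(64 + 2*2)) = 1/(-33 - 1/(64 + 4)) = 1/(-33 - 1/68) = 1/(-2245/68) = -68/2245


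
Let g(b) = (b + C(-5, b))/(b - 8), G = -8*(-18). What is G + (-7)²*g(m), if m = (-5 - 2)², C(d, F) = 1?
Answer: 8354/41 ≈ 203.76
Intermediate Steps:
m = 49 (m = (-7)² = 49)
G = 144
g(b) = (1 + b)/(-8 + b) (g(b) = (b + 1)/(b - 8) = (1 + b)/(-8 + b))
G + (-7)²*g(m) = 144 + (-7)²*((1 + 49)/(-8 + 49)) = 144 + 49*(50/41) = 144 + 2450/41 = 8354/41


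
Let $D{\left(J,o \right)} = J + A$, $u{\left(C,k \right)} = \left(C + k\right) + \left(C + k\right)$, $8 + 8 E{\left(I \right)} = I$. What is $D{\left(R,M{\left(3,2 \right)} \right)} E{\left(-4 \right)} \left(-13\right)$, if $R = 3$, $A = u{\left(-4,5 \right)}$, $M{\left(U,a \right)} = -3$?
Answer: $\frac{195}{2} \approx 97.5$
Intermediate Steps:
$E{\left(I \right)} = -1 + \frac{I}{8}$
$u{\left(C,k \right)} = 2 C + 2 k$
$A = 2$ ($A = 2 \left(-4\right) + 2 \cdot 5 = -8 + 10 = 2$)
$D{\left(J,o \right)} = 2 + J$ ($D{\left(J,o \right)} = J + 2 = 2 + J$)
$D{\left(R,M{\left(3,2 \right)} \right)} E{\left(-4 \right)} \left(-13\right) = \left(2 + 3\right) \left(-1 + \frac{1}{8} \left(-4\right)\right) \left(-13\right) = 5 \left(-1 - \frac{1}{2}\right) \left(-13\right) = 5 \left(- \frac{3}{2}\right) \left(-13\right) = \left(- \frac{15}{2}\right) \left(-13\right) = \frac{195}{2}$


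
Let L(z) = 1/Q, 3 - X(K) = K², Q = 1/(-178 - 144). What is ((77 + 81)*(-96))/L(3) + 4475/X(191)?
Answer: 11996899/255346 ≈ 46.983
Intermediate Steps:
Q = -1/322 (Q = 1/(-322) = -1/322 ≈ -0.0031056)
X(K) = 3 - K²
L(z) = -322 (L(z) = 1/(-1/322) = -322)
((77 + 81)*(-96))/L(3) + 4475/X(191) = ((77 + 81)*(-96))/(-322) + 4475/(3 - 1*191²) = (158*(-96))*(-1/322) + 4475/(3 - 1*36481) = -15168*(-1/322) + 4475/(3 - 36481) = 7584/161 + 4475/(-36478) = 7584/161 + 4475*(-1/36478) = 7584/161 - 4475/36478 = 11996899/255346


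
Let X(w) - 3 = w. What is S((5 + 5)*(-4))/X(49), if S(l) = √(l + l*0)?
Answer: I*√10/26 ≈ 0.12163*I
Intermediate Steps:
X(w) = 3 + w
S(l) = √l (S(l) = √(l + 0) = √l)
S((5 + 5)*(-4))/X(49) = √((5 + 5)*(-4))/(3 + 49) = √(10*(-4))/52 = √(-40)*(1/52) = (2*I*√10)*(1/52) = I*√10/26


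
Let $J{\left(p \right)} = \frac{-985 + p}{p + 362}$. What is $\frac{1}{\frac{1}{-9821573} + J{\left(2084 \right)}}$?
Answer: $\frac{24023567558}{10793906281} \approx 2.2257$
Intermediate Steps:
$J{\left(p \right)} = \frac{-985 + p}{362 + p}$
$\frac{1}{\frac{1}{-9821573} + J{\left(2084 \right)}} = \frac{1}{\frac{1}{-9821573} + \frac{-985 + 2084}{362 + 2084}} = \frac{1}{- \frac{1}{9821573} + \frac{1}{2446} \cdot 1099} = \frac{1}{- \frac{1}{9821573} + \frac{1099}{2446}} = \frac{1}{\frac{10793906281}{24023567558}} = \frac{24023567558}{10793906281}$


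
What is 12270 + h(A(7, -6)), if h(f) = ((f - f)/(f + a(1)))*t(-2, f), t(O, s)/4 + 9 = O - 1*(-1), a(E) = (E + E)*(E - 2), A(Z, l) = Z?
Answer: 12270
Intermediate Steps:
a(E) = 2*E*(-2 + E) (a(E) = (2*E)*(-2 + E) = 2*E*(-2 + E))
t(O, s) = -32 + 4*O (t(O, s) = -36 + 4*(O - 1*(-1)) = -36 + 4*(O + 1) = -36 + 4*(1 + O) = -36 + (4 + 4*O) = -32 + 4*O)
h(f) = 0 (h(f) = ((f - f)/(f + 2*1*(-2 + 1)))*(-32 + 4*(-2)) = (0/(f + 2*1*(-1)))*(-32 - 8) = (0/(f - 2))*(-40) = (0/(-2 + f))*(-40) = 0*(-40) = 0)
12270 + h(A(7, -6)) = 12270 + 0 = 12270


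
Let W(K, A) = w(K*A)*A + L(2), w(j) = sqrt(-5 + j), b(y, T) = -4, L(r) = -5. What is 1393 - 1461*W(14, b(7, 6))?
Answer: 8698 + 5844*I*sqrt(61) ≈ 8698.0 + 45643.0*I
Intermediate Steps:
W(K, A) = -5 + A*sqrt(-5 + A*K) (W(K, A) = sqrt(-5 + K*A)*A - 5 = sqrt(-5 + A*K)*A - 5 = A*sqrt(-5 + A*K) - 5 = -5 + A*sqrt(-5 + A*K))
1393 - 1461*W(14, b(7, 6)) = 1393 - 1461*(-5 - 4*sqrt(-5 - 4*14)) = 1393 - 1461*(-5 - 4*sqrt(-5 - 56)) = 1393 - 1461*(-5 - 4*I*sqrt(61)) = 1393 + (7305 + 5844*I*sqrt(61)) = 8698 + 5844*I*sqrt(61)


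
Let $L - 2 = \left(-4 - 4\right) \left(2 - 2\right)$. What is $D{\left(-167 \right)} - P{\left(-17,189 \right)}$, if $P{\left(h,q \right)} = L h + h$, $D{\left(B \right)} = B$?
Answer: $-116$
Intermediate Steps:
$L = 2$ ($L = 2 + \left(-4 - 4\right) \left(2 - 2\right) = 2 - 0 = 2 + 0 = 2$)
$P{\left(h,q \right)} = 3 h$ ($P{\left(h,q \right)} = 2 h + h = 3 h$)
$D{\left(-167 \right)} - P{\left(-17,189 \right)} = -167 - 3 \left(-17\right) = -167 - -51 = -167 + 51 = -116$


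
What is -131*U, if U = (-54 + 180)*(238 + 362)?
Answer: -9903600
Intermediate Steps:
U = 75600 (U = 126*600 = 75600)
-131*U = -131*75600 = -9903600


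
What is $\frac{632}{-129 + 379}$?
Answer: $\frac{316}{125} \approx 2.528$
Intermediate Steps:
$\frac{632}{-129 + 379} = \frac{632}{250} = 632 \cdot \frac{1}{250} = \frac{316}{125}$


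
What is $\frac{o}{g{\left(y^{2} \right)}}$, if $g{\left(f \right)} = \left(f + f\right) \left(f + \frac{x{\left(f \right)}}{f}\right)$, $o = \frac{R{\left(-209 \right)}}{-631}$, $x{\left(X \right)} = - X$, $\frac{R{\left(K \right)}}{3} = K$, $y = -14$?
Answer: $\frac{209}{16077880} \approx 1.2999 \cdot 10^{-5}$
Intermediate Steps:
$R{\left(K \right)} = 3 K$
$o = \frac{627}{631}$ ($o = \frac{3 \left(-209\right)}{-631} = \left(-627\right) \left(- \frac{1}{631}\right) = \frac{627}{631} \approx 0.99366$)
$g{\left(f \right)} = 2 f \left(-1 + f\right)$ ($g{\left(f \right)} = \left(f + f\right) \left(f + \frac{\left(-1\right) f}{f}\right) = 2 f \left(f - 1\right) = 2 f \left(-1 + f\right)$)
$\frac{o}{g{\left(y^{2} \right)}} = \frac{627}{631 \cdot 2 \left(-14\right)^{2} \left(-1 + \left(-14\right)^{2}\right)} = \frac{627}{631 \cdot 2 \cdot 196 \left(-1 + 196\right)} = \frac{627}{631 \cdot 2 \cdot 196 \cdot 195} = \frac{627}{631 \cdot 76440} = \frac{627}{631} \cdot \frac{1}{76440} = \frac{209}{16077880}$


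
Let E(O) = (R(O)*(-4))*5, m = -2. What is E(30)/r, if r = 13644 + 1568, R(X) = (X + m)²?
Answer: -3920/3803 ≈ -1.0308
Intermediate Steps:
R(X) = (-2 + X)² (R(X) = (X - 2)² = (-2 + X)²)
E(O) = -20*(-2 + O)² (E(O) = ((-2 + O)²*(-4))*5 = -4*(-2 + O)²*5 = -20*(-2 + O)²)
r = 15212
E(30)/r = -20*(-2 + 30)²/15212 = -20*28²*(1/15212) = -20*784*(1/15212) = -15680*1/15212 = -3920/3803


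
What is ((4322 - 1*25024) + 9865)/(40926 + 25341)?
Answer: -10837/66267 ≈ -0.16354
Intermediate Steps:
((4322 - 1*25024) + 9865)/(40926 + 25341) = ((4322 - 25024) + 9865)/66267 = (-20702 + 9865)*(1/66267) = -10837*1/66267 = -10837/66267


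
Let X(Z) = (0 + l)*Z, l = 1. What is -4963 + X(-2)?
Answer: -4965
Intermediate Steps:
X(Z) = Z (X(Z) = (0 + 1)*Z = 1*Z = Z)
-4963 + X(-2) = -4963 - 2 = -4965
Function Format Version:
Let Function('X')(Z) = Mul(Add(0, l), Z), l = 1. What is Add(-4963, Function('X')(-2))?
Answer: -4965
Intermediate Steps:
Function('X')(Z) = Z (Function('X')(Z) = Mul(Add(0, 1), Z) = Mul(1, Z) = Z)
Add(-4963, Function('X')(-2)) = Add(-4963, -2) = -4965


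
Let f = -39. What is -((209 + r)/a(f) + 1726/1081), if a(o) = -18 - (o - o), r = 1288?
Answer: 529063/6486 ≈ 81.570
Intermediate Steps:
a(o) = -18 (a(o) = -18 - 1*0 = -18 + 0 = -18)
-((209 + r)/a(f) + 1726/1081) = -((209 + 1288)/(-18) + 1726/1081) = -(1497*(-1/18) + 1726*(1/1081)) = -(-499/6 + 1726/1081) = -1*(-529063/6486) = 529063/6486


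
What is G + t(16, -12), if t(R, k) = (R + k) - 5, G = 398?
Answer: 397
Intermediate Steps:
t(R, k) = -5 + R + k
G + t(16, -12) = 398 + (-5 + 16 - 12) = 398 - 1 = 397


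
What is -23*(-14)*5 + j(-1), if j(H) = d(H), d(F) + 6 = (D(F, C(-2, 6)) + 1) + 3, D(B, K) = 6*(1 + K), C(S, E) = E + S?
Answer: 1638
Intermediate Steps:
D(B, K) = 6 + 6*K
d(F) = 28 (d(F) = -6 + (((6 + 6*(6 - 2)) + 1) + 3) = -6 + (((6 + 6*4) + 1) + 3) = -6 + (((6 + 24) + 1) + 3) = -6 + ((30 + 1) + 3) = -6 + (31 + 3) = -6 + 34 = 28)
j(H) = 28
-23*(-14)*5 + j(-1) = -23*(-14)*5 + 28 = 322*5 + 28 = 1610 + 28 = 1638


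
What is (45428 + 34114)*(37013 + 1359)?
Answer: 3052185624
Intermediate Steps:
(45428 + 34114)*(37013 + 1359) = 79542*38372 = 3052185624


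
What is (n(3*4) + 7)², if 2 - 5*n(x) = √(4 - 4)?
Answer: 1369/25 ≈ 54.760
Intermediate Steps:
n(x) = ⅖ (n(x) = ⅖ - √(4 - 4)/5 = ⅖ - √0/5 = ⅖ - ⅕*0 = ⅖ + 0 = ⅖)
(n(3*4) + 7)² = (⅖ + 7)² = (37/5)² = 1369/25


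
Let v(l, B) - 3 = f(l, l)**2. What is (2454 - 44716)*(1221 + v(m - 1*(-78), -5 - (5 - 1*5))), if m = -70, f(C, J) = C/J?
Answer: -51770950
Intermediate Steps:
v(l, B) = 4 (v(l, B) = 3 + (l/l)**2 = 3 + 1**2 = 3 + 1 = 4)
(2454 - 44716)*(1221 + v(m - 1*(-78), -5 - (5 - 1*5))) = (2454 - 44716)*(1221 + 4) = -42262*1225 = -51770950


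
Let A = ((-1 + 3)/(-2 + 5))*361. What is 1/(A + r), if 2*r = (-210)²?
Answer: 3/66872 ≈ 4.4862e-5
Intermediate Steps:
r = 22050 (r = (½)*(-210)² = (½)*44100 = 22050)
A = 722/3 (A = (2/3)*361 = (2*(⅓))*361 = (⅔)*361 = 722/3 ≈ 240.67)
1/(A + r) = 1/(722/3 + 22050) = 1/(66872/3) = 3/66872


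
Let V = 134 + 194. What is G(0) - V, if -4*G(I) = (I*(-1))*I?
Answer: -328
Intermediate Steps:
G(I) = I²/4 (G(I) = -I*(-1)*I/4 = -(-I)*I/4 = -(-1)*I²/4 = I²/4)
V = 328
G(0) - V = (¼)*0² - 1*328 = (¼)*0 - 328 = 0 - 328 = -328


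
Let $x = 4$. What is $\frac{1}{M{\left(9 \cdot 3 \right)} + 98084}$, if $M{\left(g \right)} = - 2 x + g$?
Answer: $\frac{1}{98103} \approx 1.0193 \cdot 10^{-5}$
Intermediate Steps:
$M{\left(g \right)} = -8 + g$ ($M{\left(g \right)} = \left(-2\right) 4 + g = -8 + g$)
$\frac{1}{M{\left(9 \cdot 3 \right)} + 98084} = \frac{1}{\left(-8 + 9 \cdot 3\right) + 98084} = \frac{1}{\left(-8 + 27\right) + 98084} = \frac{1}{19 + 98084} = \frac{1}{98103}$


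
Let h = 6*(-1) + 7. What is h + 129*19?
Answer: 2452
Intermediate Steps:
h = 1 (h = -6 + 7 = 1)
h + 129*19 = 1 + 129*19 = 1 + 2451 = 2452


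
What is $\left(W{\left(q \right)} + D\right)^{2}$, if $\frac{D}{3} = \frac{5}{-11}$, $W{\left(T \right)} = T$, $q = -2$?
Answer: $\frac{1369}{121} \approx 11.314$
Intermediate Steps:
$D = - \frac{15}{11}$ ($D = 3 \frac{5}{-11} = 3 \cdot 5 \left(- \frac{1}{11}\right) = 3 \left(- \frac{5}{11}\right) = - \frac{15}{11} \approx -1.3636$)
$\left(W{\left(q \right)} + D\right)^{2} = \left(-2 - \frac{15}{11}\right)^{2} = \left(- \frac{37}{11}\right)^{2} = \frac{1369}{121}$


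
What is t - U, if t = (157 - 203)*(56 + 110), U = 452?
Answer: -8088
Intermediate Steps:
t = -7636 (t = -46*166 = -7636)
t - U = -7636 - 1*452 = -7636 - 452 = -8088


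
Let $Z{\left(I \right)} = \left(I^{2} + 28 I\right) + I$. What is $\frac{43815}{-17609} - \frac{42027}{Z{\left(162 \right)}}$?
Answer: $- \frac{698592391}{181619226} \approx -3.8465$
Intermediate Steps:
$Z{\left(I \right)} = I^{2} + 29 I$
$\frac{43815}{-17609} - \frac{42027}{Z{\left(162 \right)}} = \frac{43815}{-17609} - \frac{42027}{162 \left(29 + 162\right)} = 43815 \left(- \frac{1}{17609}\right) - \frac{42027}{162 \cdot 191} = - \frac{43815}{17609} - \frac{42027}{30942} = - \frac{43815}{17609} - \frac{14009}{10314} = - \frac{698592391}{181619226}$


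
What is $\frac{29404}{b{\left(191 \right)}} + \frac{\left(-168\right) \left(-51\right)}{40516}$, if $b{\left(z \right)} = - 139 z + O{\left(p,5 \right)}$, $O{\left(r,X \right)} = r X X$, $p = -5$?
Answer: $- \frac{17192672}{19298639} \approx -0.89087$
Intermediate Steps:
$O{\left(r,X \right)} = r X^{2}$ ($O{\left(r,X \right)} = X r X = r X^{2}$)
$b{\left(z \right)} = -125 - 139 z$ ($b{\left(z \right)} = - 139 z - 5 \cdot 5^{2} = - 139 z - 125 = -125 - 139 z$)
$\frac{29404}{b{\left(191 \right)}} + \frac{\left(-168\right) \left(-51\right)}{40516} = \frac{29404}{-125 - 26549} + \frac{\left(-168\right) \left(-51\right)}{40516} = \frac{29404}{-125 - 26549} + 8568 \cdot \frac{1}{40516} = \frac{29404}{-26674} + \frac{306}{1447} = 29404 \left(- \frac{1}{26674}\right) + \frac{306}{1447} = - \frac{14702}{13337} + \frac{306}{1447} = - \frac{17192672}{19298639}$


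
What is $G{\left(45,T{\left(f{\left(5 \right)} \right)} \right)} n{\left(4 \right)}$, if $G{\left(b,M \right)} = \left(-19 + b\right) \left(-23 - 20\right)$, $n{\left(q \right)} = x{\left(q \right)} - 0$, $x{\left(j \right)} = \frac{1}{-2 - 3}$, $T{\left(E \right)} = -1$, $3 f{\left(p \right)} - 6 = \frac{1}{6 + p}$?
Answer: $\frac{1118}{5} \approx 223.6$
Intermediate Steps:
$f{\left(p \right)} = 2 + \frac{1}{3 \left(6 + p\right)}$
$x{\left(j \right)} = - \frac{1}{5}$ ($x{\left(j \right)} = \frac{1}{-5} = - \frac{1}{5}$)
$n{\left(q \right)} = - \frac{1}{5}$ ($n{\left(q \right)} = - \frac{1}{5} - 0 = - \frac{1}{5} + 0 = - \frac{1}{5}$)
$G{\left(b,M \right)} = 817 - 43 b$ ($G{\left(b,M \right)} = \left(-19 + b\right) \left(-43\right) = 817 - 43 b$)
$G{\left(45,T{\left(f{\left(5 \right)} \right)} \right)} n{\left(4 \right)} = \left(817 - 1935\right) \left(- \frac{1}{5}\right) = \left(-1118\right) \left(- \frac{1}{5}\right) = \frac{1118}{5}$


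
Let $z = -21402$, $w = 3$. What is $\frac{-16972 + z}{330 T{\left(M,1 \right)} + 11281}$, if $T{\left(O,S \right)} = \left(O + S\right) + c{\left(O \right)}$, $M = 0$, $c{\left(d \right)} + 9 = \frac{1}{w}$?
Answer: $- \frac{38374}{8751} \approx -4.3851$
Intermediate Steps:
$c{\left(d \right)} = - \frac{26}{3}$ ($c{\left(d \right)} = -9 + \frac{1}{3} = - \frac{26}{3}$)
$T{\left(O,S \right)} = - \frac{26}{3} + O + S$ ($T{\left(O,S \right)} = \left(O + S\right) - \frac{26}{3} = - \frac{26}{3} + O + S$)
$\frac{-16972 + z}{330 T{\left(M,1 \right)} + 11281} = \frac{-16972 - 21402}{330 \left(- \frac{26}{3} + 0 + 1\right) + 11281} = - \frac{38374}{330 \left(- \frac{23}{3}\right) + 11281} = - \frac{38374}{-2530 + 11281} = - \frac{38374}{8751}$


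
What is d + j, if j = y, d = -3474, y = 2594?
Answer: -880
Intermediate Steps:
j = 2594
d + j = -3474 + 2594 = -880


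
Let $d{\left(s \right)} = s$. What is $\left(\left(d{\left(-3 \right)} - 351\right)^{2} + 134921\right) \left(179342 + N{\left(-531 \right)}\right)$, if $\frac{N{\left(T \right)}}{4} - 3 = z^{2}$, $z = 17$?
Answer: $46975380870$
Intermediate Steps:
$N{\left(T \right)} = 1168$ ($N{\left(T \right)} = 12 + 4 \cdot 17^{2} = 12 + 4 \cdot 289 = 12 + 1156 = 1168$)
$\left(\left(d{\left(-3 \right)} - 351\right)^{2} + 134921\right) \left(179342 + N{\left(-531 \right)}\right) = \left(\left(-3 - 351\right)^{2} + 134921\right) \left(179342 + 1168\right) = \left(\left(-354\right)^{2} + 134921\right) 180510 = \left(125316 + 134921\right) 180510 = 260237 \cdot 180510 = 46975380870$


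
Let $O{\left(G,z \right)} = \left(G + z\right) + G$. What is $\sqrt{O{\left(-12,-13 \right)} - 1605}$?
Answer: $i \sqrt{1642} \approx 40.522 i$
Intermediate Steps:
$O{\left(G,z \right)} = z + 2 G$
$\sqrt{O{\left(-12,-13 \right)} - 1605} = \sqrt{\left(-13 + 2 \left(-12\right)\right) - 1605} = \sqrt{\left(-13 - 24\right) - 1605} = \sqrt{-37 - 1605} = \sqrt{-1642} = i \sqrt{1642}$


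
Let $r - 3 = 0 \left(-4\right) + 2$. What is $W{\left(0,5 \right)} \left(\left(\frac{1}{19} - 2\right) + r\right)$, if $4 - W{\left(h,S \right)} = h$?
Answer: $\frac{232}{19} \approx 12.211$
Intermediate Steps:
$W{\left(h,S \right)} = 4 - h$
$r = 5$ ($r = 3 + \left(0 \left(-4\right) + 2\right) = 3 + \left(0 + 2\right) = 3 + 2 = 5$)
$W{\left(0,5 \right)} \left(\left(\frac{1}{19} - 2\right) + r\right) = \left(4 - 0\right) \left(\left(\frac{1}{19} - 2\right) + 5\right) = \left(4 + 0\right) \left(\left(\frac{1}{19} - 2\right) + 5\right) = 4 \left(- \frac{37}{19} + 5\right) = 4 \cdot \frac{58}{19} = \frac{232}{19}$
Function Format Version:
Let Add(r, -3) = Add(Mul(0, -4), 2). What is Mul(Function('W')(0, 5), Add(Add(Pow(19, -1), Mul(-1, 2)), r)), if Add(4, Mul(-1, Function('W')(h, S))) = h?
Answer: Rational(232, 19) ≈ 12.211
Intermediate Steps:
Function('W')(h, S) = Add(4, Mul(-1, h))
r = 5 (r = Add(3, Add(Mul(0, -4), 2)) = Add(3, Add(0, 2)) = Add(3, 2) = 5)
Mul(Function('W')(0, 5), Add(Add(Pow(19, -1), Mul(-1, 2)), r)) = Mul(Add(4, Mul(-1, 0)), Add(Add(Pow(19, -1), Mul(-1, 2)), 5)) = Mul(Add(4, 0), Add(Add(Rational(1, 19), -2), 5)) = Mul(4, Add(Rational(-37, 19), 5)) = Mul(4, Rational(58, 19)) = Rational(232, 19)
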